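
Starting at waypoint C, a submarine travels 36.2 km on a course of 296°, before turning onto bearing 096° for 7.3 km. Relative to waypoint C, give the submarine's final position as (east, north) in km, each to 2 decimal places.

(-25.28, 15.11)

Leg 1 (296°, 36.2 km): east 36.2 sin 296° = -32.54, north 36.2 cos 296° = 15.87
Leg 2 (096°, 7.3 km): east 7.3 sin 96° = 7.26, north 7.3 cos 96° = -0.76
Summing: -25.28 km east, 15.11 km north → (-25.28, 15.11).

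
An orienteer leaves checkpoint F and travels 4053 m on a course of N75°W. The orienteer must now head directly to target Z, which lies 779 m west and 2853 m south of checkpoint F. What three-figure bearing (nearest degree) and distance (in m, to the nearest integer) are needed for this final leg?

Leg 1 (N75°W, 4053 m): east 4053 sin 285° = -3914.90, north 4053 cos 285° = 1048.99
Current position: (-3914.90, 1048.99). Target: (-779, -2853). Remaining: Δeast = 3135.90, Δnorth = -3901.99.
Bearing = atan2(3135.90, -3901.99) mod 360° = 141.21°; distance = √((3135.90)² + (-3901.99)²) = 5005.937 m.

141°, 5006 m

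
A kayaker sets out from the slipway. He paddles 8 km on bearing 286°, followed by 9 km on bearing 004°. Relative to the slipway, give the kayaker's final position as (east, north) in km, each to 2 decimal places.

(-7.06, 11.18)

Leg 1 (286°, 8 km): east 8 sin 286° = -7.69, north 8 cos 286° = 2.21
Leg 2 (004°, 9 km): east 9 sin 4° = 0.63, north 9 cos 4° = 8.98
Summing: -7.06 km east, 11.18 km north → (-7.06, 11.18).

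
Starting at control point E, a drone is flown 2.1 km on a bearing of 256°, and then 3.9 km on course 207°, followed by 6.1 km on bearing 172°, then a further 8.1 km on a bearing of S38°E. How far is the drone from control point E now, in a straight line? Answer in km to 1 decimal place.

16.5 km

Leg 1 (256°, 2.1 km): east 2.1 sin 256° = -2.04, north 2.1 cos 256° = -0.51
Leg 2 (207°, 3.9 km): east 3.9 sin 207° = -1.77, north 3.9 cos 207° = -3.47
Leg 3 (172°, 6.1 km): east 6.1 sin 172° = 0.85, north 6.1 cos 172° = -6.04
Leg 4 (S38°E, 8.1 km): east 8.1 sin 142° = 4.99, north 8.1 cos 142° = -6.38
Net: 2.03 east, -16.41 north. Distance = √((2.03)² + (-16.41)²) = 16.531 km.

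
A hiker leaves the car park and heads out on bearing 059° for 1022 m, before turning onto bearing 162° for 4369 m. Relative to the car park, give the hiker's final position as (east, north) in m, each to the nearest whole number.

Leg 1 (059°, 1022 m): east 1022 sin 59° = 876.02, north 1022 cos 59° = 526.37
Leg 2 (162°, 4369 m): east 4369 sin 162° = 1350.10, north 4369 cos 162° = -4155.17
Summing: 2226.12 m east, -3628.80 m north → (2226, -3629).

(2226, -3629)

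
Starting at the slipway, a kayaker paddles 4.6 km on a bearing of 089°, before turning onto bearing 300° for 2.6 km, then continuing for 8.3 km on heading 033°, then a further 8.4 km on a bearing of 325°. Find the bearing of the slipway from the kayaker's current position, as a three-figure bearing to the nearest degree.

188°

Leg 1 (089°, 4.6 km): east 4.6 sin 89° = 4.60, north 4.6 cos 89° = 0.08
Leg 2 (300°, 2.6 km): east 2.6 sin 300° = -2.25, north 2.6 cos 300° = 1.30
Leg 3 (033°, 8.3 km): east 8.3 sin 33° = 4.52, north 8.3 cos 33° = 6.96
Leg 4 (325°, 8.4 km): east 8.4 sin 325° = -4.82, north 8.4 cos 325° = 6.88
Net displacement: 2.05 east, 15.22 north. Direction back to start is (-2.05, -15.22): bearing = atan2(-2.05, -15.22) mod 360° = 187.67° ≈ 188°.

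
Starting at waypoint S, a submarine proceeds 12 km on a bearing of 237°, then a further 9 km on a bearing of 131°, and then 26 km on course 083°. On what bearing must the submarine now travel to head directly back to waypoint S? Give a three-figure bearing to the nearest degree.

Leg 1 (237°, 12 km): east 12 sin 237° = -10.06, north 12 cos 237° = -6.54
Leg 2 (131°, 9 km): east 9 sin 131° = 6.79, north 9 cos 131° = -5.90
Leg 3 (083°, 26 km): east 26 sin 83° = 25.81, north 26 cos 83° = 3.17
Net displacement: 22.53 east, -9.27 north. Direction back to start is (-22.53, 9.27): bearing = atan2(-22.53, 9.27) mod 360° = 292.36° ≈ 292°.

292°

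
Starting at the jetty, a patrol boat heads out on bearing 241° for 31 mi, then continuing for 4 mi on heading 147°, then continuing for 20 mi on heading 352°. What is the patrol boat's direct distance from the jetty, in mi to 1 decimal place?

27.8 mi

Leg 1 (241°, 31 mi): east 31 sin 241° = -27.11, north 31 cos 241° = -15.03
Leg 2 (147°, 4 mi): east 4 sin 147° = 2.18, north 4 cos 147° = -3.35
Leg 3 (352°, 20 mi): east 20 sin 352° = -2.78, north 20 cos 352° = 19.81
Net: -27.72 east, 1.42 north. Distance = √((-27.72)² + (1.42)²) = 27.755 mi.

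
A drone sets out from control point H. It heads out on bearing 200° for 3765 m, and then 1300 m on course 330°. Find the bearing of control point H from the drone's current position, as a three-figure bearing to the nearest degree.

039°

Leg 1 (200°, 3765 m): east 3765 sin 200° = -1287.71, north 3765 cos 200° = -3537.94
Leg 2 (330°, 1300 m): east 1300 sin 330° = -650.00, north 1300 cos 330° = 1125.83
Net displacement: -1937.71 east, -2412.11 north. Direction back to start is (1937.71, 2412.11): bearing = atan2(1937.71, 2412.11) mod 360° = 38.78° ≈ 039°.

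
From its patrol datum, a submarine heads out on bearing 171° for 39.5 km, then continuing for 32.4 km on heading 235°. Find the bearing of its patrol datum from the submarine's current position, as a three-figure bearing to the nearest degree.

019°

Leg 1 (171°, 39.5 km): east 39.5 sin 171° = 6.18, north 39.5 cos 171° = -39.01
Leg 2 (235°, 32.4 km): east 32.4 sin 235° = -26.54, north 32.4 cos 235° = -18.58
Net displacement: -20.36 east, -57.60 north. Direction back to start is (20.36, 57.60): bearing = atan2(20.36, 57.60) mod 360° = 19.47° ≈ 019°.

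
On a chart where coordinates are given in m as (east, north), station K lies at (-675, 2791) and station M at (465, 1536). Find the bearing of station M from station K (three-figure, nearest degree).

138°

Δeast = 465 − -675 = 1140.00; Δnorth = 1536 − 2791 = -1255.00.
Bearing = atan2(Δeast, Δnorth) mod 360° = 137.75° ≈ 138°.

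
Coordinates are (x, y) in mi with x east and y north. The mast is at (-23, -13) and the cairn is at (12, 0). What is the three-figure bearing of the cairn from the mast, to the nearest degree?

Δeast = 12 − -23 = 35.00; Δnorth = 0 − -13 = 13.00.
Bearing = atan2(Δeast, Δnorth) mod 360° = 69.62° ≈ 070°.

070°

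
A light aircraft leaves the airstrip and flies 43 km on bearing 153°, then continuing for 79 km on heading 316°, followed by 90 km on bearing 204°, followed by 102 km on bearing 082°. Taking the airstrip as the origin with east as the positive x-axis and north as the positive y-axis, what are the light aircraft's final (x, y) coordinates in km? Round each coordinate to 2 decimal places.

(29.04, -49.51)

Leg 1 (153°, 43 km): east 43 sin 153° = 19.52, north 43 cos 153° = -38.31
Leg 2 (316°, 79 km): east 79 sin 316° = -54.88, north 79 cos 316° = 56.83
Leg 3 (204°, 90 km): east 90 sin 204° = -36.61, north 90 cos 204° = -82.22
Leg 4 (082°, 102 km): east 102 sin 82° = 101.01, north 102 cos 82° = 14.20
Summing: 29.04 km east, -49.51 km north → (29.04, -49.51).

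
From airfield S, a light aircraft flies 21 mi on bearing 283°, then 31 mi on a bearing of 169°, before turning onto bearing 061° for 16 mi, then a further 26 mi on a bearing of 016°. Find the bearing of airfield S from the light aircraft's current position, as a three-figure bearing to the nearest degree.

Leg 1 (283°, 21 mi): east 21 sin 283° = -20.46, north 21 cos 283° = 4.72
Leg 2 (169°, 31 mi): east 31 sin 169° = 5.92, north 31 cos 169° = -30.43
Leg 3 (061°, 16 mi): east 16 sin 61° = 13.99, north 16 cos 61° = 7.76
Leg 4 (016°, 26 mi): east 26 sin 16° = 7.17, north 26 cos 16° = 24.99
Net displacement: 6.61 east, 7.04 north. Direction back to start is (-6.61, -7.04): bearing = atan2(-6.61, -7.04) mod 360° = 223.20° ≈ 223°.

223°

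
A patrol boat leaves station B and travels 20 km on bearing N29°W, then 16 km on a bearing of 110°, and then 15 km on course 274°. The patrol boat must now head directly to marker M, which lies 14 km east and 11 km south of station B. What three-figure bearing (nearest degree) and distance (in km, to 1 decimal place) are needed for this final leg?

136°, 33.7 km

Leg 1 (N29°W, 20 km): east 20 sin 331° = -9.70, north 20 cos 331° = 17.49
Leg 2 (110°, 16 km): east 16 sin 110° = 15.04, north 16 cos 110° = -5.47
Leg 3 (274°, 15 km): east 15 sin 274° = -14.96, north 15 cos 274° = 1.05
Current position: (-9.62, 13.07). Target: (14, -11). Remaining: Δeast = 23.62, Δnorth = -24.07.
Bearing = atan2(23.62, -24.07) mod 360° = 135.53°; distance = √((23.62)² + (-24.07)²) = 33.724 km.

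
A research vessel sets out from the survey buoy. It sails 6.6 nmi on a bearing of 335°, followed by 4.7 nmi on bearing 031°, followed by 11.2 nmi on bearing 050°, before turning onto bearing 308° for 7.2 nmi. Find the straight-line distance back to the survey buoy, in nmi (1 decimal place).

21.8 nmi

Leg 1 (335°, 6.6 nmi): east 6.6 sin 335° = -2.79, north 6.6 cos 335° = 5.98
Leg 2 (031°, 4.7 nmi): east 4.7 sin 31° = 2.42, north 4.7 cos 31° = 4.03
Leg 3 (050°, 11.2 nmi): east 11.2 sin 50° = 8.58, north 11.2 cos 50° = 7.20
Leg 4 (308°, 7.2 nmi): east 7.2 sin 308° = -5.67, north 7.2 cos 308° = 4.43
Net: 2.54 east, 21.64 north. Distance = √((2.54)² + (21.64)²) = 21.791 nmi.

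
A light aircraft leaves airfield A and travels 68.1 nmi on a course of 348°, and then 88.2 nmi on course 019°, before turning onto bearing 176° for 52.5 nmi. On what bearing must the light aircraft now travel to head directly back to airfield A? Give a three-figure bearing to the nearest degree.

191°

Leg 1 (348°, 68.1 nmi): east 68.1 sin 348° = -14.16, north 68.1 cos 348° = 66.61
Leg 2 (019°, 88.2 nmi): east 88.2 sin 19° = 28.72, north 88.2 cos 19° = 83.39
Leg 3 (176°, 52.5 nmi): east 52.5 sin 176° = 3.66, north 52.5 cos 176° = -52.37
Net displacement: 18.22 east, 97.63 north. Direction back to start is (-18.22, -97.63): bearing = atan2(-18.22, -97.63) mod 360° = 190.57° ≈ 191°.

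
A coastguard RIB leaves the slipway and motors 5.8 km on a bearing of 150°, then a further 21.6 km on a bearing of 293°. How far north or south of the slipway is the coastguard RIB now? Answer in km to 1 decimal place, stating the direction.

Leg 1 (150°, 5.8 km): east 5.8 sin 150° = 2.90, north 5.8 cos 150° = -5.02
Leg 2 (293°, 21.6 km): east 21.6 sin 293° = -19.88, north 21.6 cos 293° = 8.44
Net north component: 3.42 km.

3.4 km north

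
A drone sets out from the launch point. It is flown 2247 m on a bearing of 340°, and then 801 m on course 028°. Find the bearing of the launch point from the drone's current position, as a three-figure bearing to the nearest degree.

Leg 1 (340°, 2247 m): east 2247 sin 340° = -768.52, north 2247 cos 340° = 2111.49
Leg 2 (028°, 801 m): east 801 sin 28° = 376.05, north 801 cos 28° = 707.24
Net displacement: -392.47 east, 2818.73 north. Direction back to start is (392.47, -2818.73): bearing = atan2(392.47, -2818.73) mod 360° = 172.07° ≈ 172°.

172°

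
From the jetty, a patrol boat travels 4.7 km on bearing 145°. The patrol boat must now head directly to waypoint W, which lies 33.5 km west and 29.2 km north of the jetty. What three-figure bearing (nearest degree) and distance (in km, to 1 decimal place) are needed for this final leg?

Leg 1 (145°, 4.7 km): east 4.7 sin 145° = 2.70, north 4.7 cos 145° = -3.85
Current position: (2.70, -3.85). Target: (-33.5, 29.2). Remaining: Δeast = -36.20, Δnorth = 33.05.
Bearing = atan2(-36.20, 33.05) mod 360° = 312.40°; distance = √((-36.20)² + (33.05)²) = 49.015 km.

312°, 49.0 km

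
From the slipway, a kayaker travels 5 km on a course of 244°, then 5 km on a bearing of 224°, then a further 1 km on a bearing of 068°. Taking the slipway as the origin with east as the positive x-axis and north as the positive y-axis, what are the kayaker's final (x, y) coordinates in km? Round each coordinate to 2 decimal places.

Leg 1 (244°, 5 km): east 5 sin 244° = -4.49, north 5 cos 244° = -2.19
Leg 2 (224°, 5 km): east 5 sin 224° = -3.47, north 5 cos 224° = -3.60
Leg 3 (068°, 1 km): east 1 sin 68° = 0.93, north 1 cos 68° = 0.37
Summing: -7.04 km east, -5.41 km north → (-7.04, -5.41).

(-7.04, -5.41)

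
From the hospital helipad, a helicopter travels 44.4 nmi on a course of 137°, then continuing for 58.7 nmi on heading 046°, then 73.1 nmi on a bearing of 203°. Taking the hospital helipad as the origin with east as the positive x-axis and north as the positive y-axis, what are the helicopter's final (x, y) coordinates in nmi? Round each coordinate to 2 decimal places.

Leg 1 (137°, 44.4 nmi): east 44.4 sin 137° = 30.28, north 44.4 cos 137° = -32.47
Leg 2 (046°, 58.7 nmi): east 58.7 sin 46° = 42.23, north 58.7 cos 46° = 40.78
Leg 3 (203°, 73.1 nmi): east 73.1 sin 203° = -28.56, north 73.1 cos 203° = -67.29
Summing: 43.94 nmi east, -58.98 nmi north → (43.94, -58.98).

(43.94, -58.98)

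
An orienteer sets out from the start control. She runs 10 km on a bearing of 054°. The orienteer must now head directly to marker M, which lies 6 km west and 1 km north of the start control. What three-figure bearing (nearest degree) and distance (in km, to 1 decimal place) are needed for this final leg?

251°, 14.9 km

Leg 1 (054°, 10 km): east 10 sin 54° = 8.09, north 10 cos 54° = 5.88
Current position: (8.09, 5.88). Target: (-6, 1). Remaining: Δeast = -14.09, Δnorth = -4.88.
Bearing = atan2(-14.09, -4.88) mod 360° = 250.90°; distance = √((-14.09)² + (-4.88)²) = 14.911 km.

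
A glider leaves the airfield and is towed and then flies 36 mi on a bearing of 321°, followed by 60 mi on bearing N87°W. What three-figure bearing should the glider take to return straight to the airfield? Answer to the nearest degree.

Leg 1 (321°, 36 mi): east 36 sin 321° = -22.66, north 36 cos 321° = 27.98
Leg 2 (N87°W, 60 mi): east 60 sin 273° = -59.92, north 60 cos 273° = 3.14
Net displacement: -82.57 east, 31.12 north. Direction back to start is (82.57, -31.12): bearing = atan2(82.57, -31.12) mod 360° = 110.65° ≈ 111°.

111°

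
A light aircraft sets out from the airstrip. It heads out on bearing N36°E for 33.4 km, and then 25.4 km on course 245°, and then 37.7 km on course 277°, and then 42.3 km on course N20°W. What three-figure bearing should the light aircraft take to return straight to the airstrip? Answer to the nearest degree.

Leg 1 (N36°E, 33.4 km): east 33.4 sin 36° = 19.63, north 33.4 cos 36° = 27.02
Leg 2 (245°, 25.4 km): east 25.4 sin 245° = -23.02, north 25.4 cos 245° = -10.73
Leg 3 (277°, 37.7 km): east 37.7 sin 277° = -37.42, north 37.7 cos 277° = 4.59
Leg 4 (N20°W, 42.3 km): east 42.3 sin 340° = -14.47, north 42.3 cos 340° = 39.75
Net displacement: -55.27 east, 60.63 north. Direction back to start is (55.27, -60.63): bearing = atan2(55.27, -60.63) mod 360° = 137.65° ≈ 138°.

138°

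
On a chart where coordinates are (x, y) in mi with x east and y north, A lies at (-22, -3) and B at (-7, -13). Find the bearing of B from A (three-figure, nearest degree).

Δeast = -7 − -22 = 15.00; Δnorth = -13 − -3 = -10.00.
Bearing = atan2(Δeast, Δnorth) mod 360° = 123.69° ≈ 124°.

124°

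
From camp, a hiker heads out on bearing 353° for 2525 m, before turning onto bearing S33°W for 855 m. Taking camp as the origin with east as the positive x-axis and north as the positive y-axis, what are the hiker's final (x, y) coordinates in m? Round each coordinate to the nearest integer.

(-773, 1789)

Leg 1 (353°, 2525 m): east 2525 sin 353° = -307.72, north 2525 cos 353° = 2506.18
Leg 2 (S33°W, 855 m): east 855 sin 213° = -465.67, north 855 cos 213° = -717.06
Summing: -773.39 m east, 1789.12 m north → (-773, 1789).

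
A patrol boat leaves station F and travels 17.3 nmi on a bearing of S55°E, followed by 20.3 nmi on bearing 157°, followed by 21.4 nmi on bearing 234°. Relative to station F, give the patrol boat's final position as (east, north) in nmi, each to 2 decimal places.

(4.79, -41.19)

Leg 1 (S55°E, 17.3 nmi): east 17.3 sin 125° = 14.17, north 17.3 cos 125° = -9.92
Leg 2 (157°, 20.3 nmi): east 20.3 sin 157° = 7.93, north 20.3 cos 157° = -18.69
Leg 3 (234°, 21.4 nmi): east 21.4 sin 234° = -17.31, north 21.4 cos 234° = -12.58
Summing: 4.79 nmi east, -41.19 nmi north → (4.79, -41.19).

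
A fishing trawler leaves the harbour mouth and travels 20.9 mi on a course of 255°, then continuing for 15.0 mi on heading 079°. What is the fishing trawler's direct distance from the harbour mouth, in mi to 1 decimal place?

Leg 1 (255°, 20.9 mi): east 20.9 sin 255° = -20.19, north 20.9 cos 255° = -5.41
Leg 2 (079°, 15.0 mi): east 15.0 sin 79° = 14.72, north 15.0 cos 79° = 2.86
Net: -5.46 east, -2.55 north. Distance = √((-5.46)² + (-2.55)²) = 6.028 mi.

6.0 mi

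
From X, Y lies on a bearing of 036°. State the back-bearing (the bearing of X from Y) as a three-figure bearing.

216°

Back-bearing = 036° + 180° = 216°.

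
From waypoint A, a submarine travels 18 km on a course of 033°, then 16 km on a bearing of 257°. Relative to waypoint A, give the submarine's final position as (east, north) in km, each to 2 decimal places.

Leg 1 (033°, 18 km): east 18 sin 33° = 9.80, north 18 cos 33° = 15.10
Leg 2 (257°, 16 km): east 16 sin 257° = -15.59, north 16 cos 257° = -3.60
Summing: -5.79 km east, 11.50 km north → (-5.79, 11.50).

(-5.79, 11.50)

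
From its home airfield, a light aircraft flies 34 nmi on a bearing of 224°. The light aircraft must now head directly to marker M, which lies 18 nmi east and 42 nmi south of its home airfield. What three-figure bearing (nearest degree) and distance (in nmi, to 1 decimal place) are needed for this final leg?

Leg 1 (224°, 34 nmi): east 34 sin 224° = -23.62, north 34 cos 224° = -24.46
Current position: (-23.62, -24.46). Target: (18, -42). Remaining: Δeast = 41.62, Δnorth = -17.54.
Bearing = atan2(41.62, -17.54) mod 360° = 112.86°; distance = √((41.62)² + (-17.54)²) = 45.164 nmi.

113°, 45.2 nmi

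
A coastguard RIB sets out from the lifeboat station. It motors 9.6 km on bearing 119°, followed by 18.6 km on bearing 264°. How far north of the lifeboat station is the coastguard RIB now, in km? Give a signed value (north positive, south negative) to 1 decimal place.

-6.6 km

Leg 1 (119°, 9.6 km): east 9.6 sin 119° = 8.40, north 9.6 cos 119° = -4.65
Leg 2 (264°, 18.6 km): east 18.6 sin 264° = -18.50, north 18.6 cos 264° = -1.94
Net north component: -6.60 km.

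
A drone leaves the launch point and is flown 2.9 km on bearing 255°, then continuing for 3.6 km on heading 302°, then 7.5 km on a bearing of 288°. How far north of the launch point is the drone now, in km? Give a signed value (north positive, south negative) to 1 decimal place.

3.5 km

Leg 1 (255°, 2.9 km): east 2.9 sin 255° = -2.80, north 2.9 cos 255° = -0.75
Leg 2 (302°, 3.6 km): east 3.6 sin 302° = -3.05, north 3.6 cos 302° = 1.91
Leg 3 (288°, 7.5 km): east 7.5 sin 288° = -7.13, north 7.5 cos 288° = 2.32
Net north component: 3.47 km.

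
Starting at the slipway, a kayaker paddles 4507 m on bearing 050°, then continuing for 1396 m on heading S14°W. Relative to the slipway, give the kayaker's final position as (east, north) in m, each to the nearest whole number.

(3115, 1543)

Leg 1 (050°, 4507 m): east 4507 sin 50° = 3452.56, north 4507 cos 50° = 2897.04
Leg 2 (S14°W, 1396 m): east 1396 sin 194° = -337.72, north 1396 cos 194° = -1354.53
Summing: 3114.84 m east, 1542.51 m north → (3115, 1543).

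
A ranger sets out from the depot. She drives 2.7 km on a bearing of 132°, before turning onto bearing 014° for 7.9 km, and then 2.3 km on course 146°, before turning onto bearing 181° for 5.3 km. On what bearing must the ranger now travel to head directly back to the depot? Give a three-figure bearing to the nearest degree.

285°

Leg 1 (132°, 2.7 km): east 2.7 sin 132° = 2.01, north 2.7 cos 132° = -1.81
Leg 2 (014°, 7.9 km): east 7.9 sin 14° = 1.91, north 7.9 cos 14° = 7.67
Leg 3 (146°, 2.3 km): east 2.3 sin 146° = 1.29, north 2.3 cos 146° = -1.91
Leg 4 (181°, 5.3 km): east 5.3 sin 181° = -0.09, north 5.3 cos 181° = -5.30
Net displacement: 5.11 east, -1.35 north. Direction back to start is (-5.11, 1.35): bearing = atan2(-5.11, 1.35) mod 360° = 284.77° ≈ 285°.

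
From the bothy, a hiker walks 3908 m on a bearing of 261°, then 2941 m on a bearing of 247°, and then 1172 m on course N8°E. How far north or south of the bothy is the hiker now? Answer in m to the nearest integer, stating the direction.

600 m south

Leg 1 (261°, 3908 m): east 3908 sin 261° = -3859.89, north 3908 cos 261° = -611.35
Leg 2 (247°, 2941 m): east 2941 sin 247° = -2707.20, north 2941 cos 247° = -1149.14
Leg 3 (N8°E, 1172 m): east 1172 sin 8° = 163.11, north 1172 cos 8° = 1160.59
Net north component: -599.89 m.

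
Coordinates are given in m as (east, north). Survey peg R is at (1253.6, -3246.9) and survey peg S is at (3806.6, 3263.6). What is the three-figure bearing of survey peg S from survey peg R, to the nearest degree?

Δeast = 3806.6 − 1253.6 = 2553.00; Δnorth = 3263.6 − -3246.9 = 6510.50.
Bearing = atan2(Δeast, Δnorth) mod 360° = 21.41° ≈ 021°.

021°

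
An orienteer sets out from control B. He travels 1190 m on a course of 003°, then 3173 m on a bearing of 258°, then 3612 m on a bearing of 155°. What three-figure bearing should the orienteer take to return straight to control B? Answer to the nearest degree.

029°

Leg 1 (003°, 1190 m): east 1190 sin 3° = 62.28, north 1190 cos 3° = 1188.37
Leg 2 (258°, 3173 m): east 3173 sin 258° = -3103.66, north 3173 cos 258° = -659.70
Leg 3 (155°, 3612 m): east 3612 sin 155° = 1526.50, north 3612 cos 155° = -3273.58
Net displacement: -1514.89 east, -2744.92 north. Direction back to start is (1514.89, 2744.92): bearing = atan2(1514.89, 2744.92) mod 360° = 28.89° ≈ 029°.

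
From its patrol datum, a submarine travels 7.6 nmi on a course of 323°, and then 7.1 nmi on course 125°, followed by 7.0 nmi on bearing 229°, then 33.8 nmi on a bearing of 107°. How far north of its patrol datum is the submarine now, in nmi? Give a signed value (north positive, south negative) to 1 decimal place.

-12.5 nmi

Leg 1 (323°, 7.6 nmi): east 7.6 sin 323° = -4.57, north 7.6 cos 323° = 6.07
Leg 2 (125°, 7.1 nmi): east 7.1 sin 125° = 5.82, north 7.1 cos 125° = -4.07
Leg 3 (229°, 7.0 nmi): east 7.0 sin 229° = -5.28, north 7.0 cos 229° = -4.59
Leg 4 (107°, 33.8 nmi): east 33.8 sin 107° = 32.32, north 33.8 cos 107° = -9.88
Net north component: -12.48 nmi.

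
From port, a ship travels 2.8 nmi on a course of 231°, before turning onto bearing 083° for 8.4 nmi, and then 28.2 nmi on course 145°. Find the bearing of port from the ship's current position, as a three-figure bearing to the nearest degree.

Leg 1 (231°, 2.8 nmi): east 2.8 sin 231° = -2.18, north 2.8 cos 231° = -1.76
Leg 2 (083°, 8.4 nmi): east 8.4 sin 83° = 8.34, north 8.4 cos 83° = 1.02
Leg 3 (145°, 28.2 nmi): east 28.2 sin 145° = 16.17, north 28.2 cos 145° = -23.10
Net displacement: 22.34 east, -23.84 north. Direction back to start is (-22.34, 23.84): bearing = atan2(-22.34, 23.84) mod 360° = 316.86° ≈ 317°.

317°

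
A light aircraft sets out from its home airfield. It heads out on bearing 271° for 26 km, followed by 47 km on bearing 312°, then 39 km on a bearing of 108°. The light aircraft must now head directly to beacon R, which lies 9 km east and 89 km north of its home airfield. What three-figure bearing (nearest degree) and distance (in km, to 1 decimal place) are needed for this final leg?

025°, 76.5 km

Leg 1 (271°, 26 km): east 26 sin 271° = -26.00, north 26 cos 271° = 0.45
Leg 2 (312°, 47 km): east 47 sin 312° = -34.93, north 47 cos 312° = 31.45
Leg 3 (108°, 39 km): east 39 sin 108° = 37.09, north 39 cos 108° = -12.05
Current position: (-23.83, 19.85). Target: (9, 89). Remaining: Δeast = 32.83, Δnorth = 69.15.
Bearing = atan2(32.83, 69.15) mod 360° = 25.40°; distance = √((32.83)² + (69.15)²) = 76.548 km.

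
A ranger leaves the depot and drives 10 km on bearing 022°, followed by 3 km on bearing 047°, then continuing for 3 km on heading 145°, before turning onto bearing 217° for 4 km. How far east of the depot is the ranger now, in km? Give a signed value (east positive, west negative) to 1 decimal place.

Leg 1 (022°, 10 km): east 10 sin 22° = 3.75, north 10 cos 22° = 9.27
Leg 2 (047°, 3 km): east 3 sin 47° = 2.19, north 3 cos 47° = 2.05
Leg 3 (145°, 3 km): east 3 sin 145° = 1.72, north 3 cos 145° = -2.46
Leg 4 (217°, 4 km): east 4 sin 217° = -2.41, north 4 cos 217° = -3.19
Net east component: 5.25 km.

5.3 km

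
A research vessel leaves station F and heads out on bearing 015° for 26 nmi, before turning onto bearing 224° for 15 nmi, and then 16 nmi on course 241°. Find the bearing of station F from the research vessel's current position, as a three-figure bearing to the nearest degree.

110°

Leg 1 (015°, 26 nmi): east 26 sin 15° = 6.73, north 26 cos 15° = 25.11
Leg 2 (224°, 15 nmi): east 15 sin 224° = -10.42, north 15 cos 224° = -10.79
Leg 3 (241°, 16 nmi): east 16 sin 241° = -13.99, north 16 cos 241° = -7.76
Net displacement: -17.68 east, 6.57 north. Direction back to start is (17.68, -6.57): bearing = atan2(17.68, -6.57) mod 360° = 110.37° ≈ 110°.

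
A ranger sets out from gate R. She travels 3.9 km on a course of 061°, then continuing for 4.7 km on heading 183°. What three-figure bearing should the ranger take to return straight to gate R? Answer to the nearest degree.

Leg 1 (061°, 3.9 km): east 3.9 sin 61° = 3.41, north 3.9 cos 61° = 1.89
Leg 2 (183°, 4.7 km): east 4.7 sin 183° = -0.25, north 4.7 cos 183° = -4.69
Net displacement: 3.17 east, -2.80 north. Direction back to start is (-3.17, 2.80): bearing = atan2(-3.17, 2.80) mod 360° = 311.53° ≈ 312°.

312°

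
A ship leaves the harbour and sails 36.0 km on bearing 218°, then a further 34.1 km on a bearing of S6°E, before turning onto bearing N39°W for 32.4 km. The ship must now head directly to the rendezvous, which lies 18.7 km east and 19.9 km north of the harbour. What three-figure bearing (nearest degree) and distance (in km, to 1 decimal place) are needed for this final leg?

Leg 1 (218°, 36.0 km): east 36.0 sin 218° = -22.16, north 36.0 cos 218° = -28.37
Leg 2 (S6°E, 34.1 km): east 34.1 sin 174° = 3.56, north 34.1 cos 174° = -33.91
Leg 3 (N39°W, 32.4 km): east 32.4 sin 321° = -20.39, north 32.4 cos 321° = 25.18
Current position: (-38.99, -37.10). Target: (18.7, 19.9). Remaining: Δeast = 57.69, Δnorth = 57.00.
Bearing = atan2(57.69, 57.00) mod 360° = 45.34°; distance = √((57.69)² + (57.00)²) = 81.101 km.

045°, 81.1 km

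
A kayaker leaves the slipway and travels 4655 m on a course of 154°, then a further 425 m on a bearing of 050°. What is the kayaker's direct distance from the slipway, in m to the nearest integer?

4571 m

Leg 1 (154°, 4655 m): east 4655 sin 154° = 2040.62, north 4655 cos 154° = -4183.89
Leg 2 (050°, 425 m): east 425 sin 50° = 325.57, north 425 cos 50° = 273.18
Net: 2366.19 east, -3910.70 north. Distance = √((2366.19)² + (-3910.70)²) = 4570.823 m.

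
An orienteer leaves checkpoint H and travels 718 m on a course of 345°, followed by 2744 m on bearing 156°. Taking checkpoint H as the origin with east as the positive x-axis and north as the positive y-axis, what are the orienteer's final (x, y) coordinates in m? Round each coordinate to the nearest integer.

(930, -1813)

Leg 1 (345°, 718 m): east 718 sin 345° = -185.83, north 718 cos 345° = 693.53
Leg 2 (156°, 2744 m): east 2744 sin 156° = 1116.09, north 2744 cos 156° = -2506.77
Summing: 930.25 m east, -1813.23 m north → (930, -1813).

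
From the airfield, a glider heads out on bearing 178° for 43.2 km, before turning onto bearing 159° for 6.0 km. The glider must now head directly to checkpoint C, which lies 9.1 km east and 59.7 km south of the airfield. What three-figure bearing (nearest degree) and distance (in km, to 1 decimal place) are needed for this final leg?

154°, 12.2 km

Leg 1 (178°, 43.2 km): east 43.2 sin 178° = 1.51, north 43.2 cos 178° = -43.17
Leg 2 (159°, 6.0 km): east 6.0 sin 159° = 2.15, north 6.0 cos 159° = -5.60
Current position: (3.66, -48.78). Target: (9.1, -59.7). Remaining: Δeast = 5.44, Δnorth = -10.92.
Bearing = atan2(5.44, -10.92) mod 360° = 153.52°; distance = √((5.44)² + (-10.92)²) = 12.205 km.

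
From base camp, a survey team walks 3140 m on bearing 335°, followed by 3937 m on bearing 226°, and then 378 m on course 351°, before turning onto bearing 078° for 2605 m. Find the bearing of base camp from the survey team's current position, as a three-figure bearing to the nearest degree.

Leg 1 (335°, 3140 m): east 3140 sin 335° = -1327.02, north 3140 cos 335° = 2845.81
Leg 2 (226°, 3937 m): east 3937 sin 226° = -2832.04, north 3937 cos 226° = -2734.87
Leg 3 (351°, 378 m): east 378 sin 351° = -59.13, north 378 cos 351° = 373.35
Leg 4 (078°, 2605 m): east 2605 sin 78° = 2548.07, north 2605 cos 78° = 541.61
Net displacement: -1670.12 east, 1025.89 north. Direction back to start is (1670.12, -1025.89): bearing = atan2(1670.12, -1025.89) mod 360° = 121.56° ≈ 122°.

122°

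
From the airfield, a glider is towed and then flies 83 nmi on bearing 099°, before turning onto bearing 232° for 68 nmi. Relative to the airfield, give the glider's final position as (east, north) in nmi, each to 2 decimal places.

(28.39, -54.85)

Leg 1 (099°, 83 nmi): east 83 sin 99° = 81.98, north 83 cos 99° = -12.98
Leg 2 (232°, 68 nmi): east 68 sin 232° = -53.58, north 68 cos 232° = -41.86
Summing: 28.39 nmi east, -54.85 nmi north → (28.39, -54.85).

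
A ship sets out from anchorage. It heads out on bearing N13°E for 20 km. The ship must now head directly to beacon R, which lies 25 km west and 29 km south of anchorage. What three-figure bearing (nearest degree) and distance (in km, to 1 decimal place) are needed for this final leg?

Leg 1 (N13°E, 20 km): east 20 sin 13° = 4.50, north 20 cos 13° = 19.49
Current position: (4.50, 19.49). Target: (-25, -29). Remaining: Δeast = -29.50, Δnorth = -48.49.
Bearing = atan2(-29.50, -48.49) mod 360° = 211.32°; distance = √((-29.50)² + (-48.49)²) = 56.756 km.

211°, 56.8 km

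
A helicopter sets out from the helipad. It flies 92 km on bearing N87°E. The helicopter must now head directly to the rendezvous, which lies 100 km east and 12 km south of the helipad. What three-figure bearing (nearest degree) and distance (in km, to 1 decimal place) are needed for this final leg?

154°, 18.7 km

Leg 1 (N87°E, 92 km): east 92 sin 87° = 91.87, north 92 cos 87° = 4.81
Current position: (91.87, 4.81). Target: (100, -12). Remaining: Δeast = 8.13, Δnorth = -16.81.
Bearing = atan2(8.13, -16.81) mod 360° = 154.21°; distance = √((8.13)² + (-16.81)²) = 18.676 km.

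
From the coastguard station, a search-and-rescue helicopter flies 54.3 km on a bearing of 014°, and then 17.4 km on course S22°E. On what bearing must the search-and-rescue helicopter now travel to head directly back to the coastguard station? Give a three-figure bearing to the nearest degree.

Leg 1 (014°, 54.3 km): east 54.3 sin 14° = 13.14, north 54.3 cos 14° = 52.69
Leg 2 (S22°E, 17.4 km): east 17.4 sin 158° = 6.52, north 17.4 cos 158° = -16.13
Net displacement: 19.65 east, 36.55 north. Direction back to start is (-19.65, -36.55): bearing = atan2(-19.65, -36.55) mod 360° = 208.27° ≈ 208°.

208°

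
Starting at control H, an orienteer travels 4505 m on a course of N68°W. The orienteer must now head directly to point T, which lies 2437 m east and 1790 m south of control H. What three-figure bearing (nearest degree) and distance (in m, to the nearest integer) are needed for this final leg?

Leg 1 (N68°W, 4505 m): east 4505 sin 292° = -4176.96, north 4505 cos 292° = 1687.60
Current position: (-4176.96, 1687.60). Target: (2437, -1790). Remaining: Δeast = 6613.96, Δnorth = -3477.60.
Bearing = atan2(6613.96, -3477.60) mod 360° = 117.74°; distance = √((6613.96)² + (-3477.60)²) = 7472.498 m.

118°, 7472 m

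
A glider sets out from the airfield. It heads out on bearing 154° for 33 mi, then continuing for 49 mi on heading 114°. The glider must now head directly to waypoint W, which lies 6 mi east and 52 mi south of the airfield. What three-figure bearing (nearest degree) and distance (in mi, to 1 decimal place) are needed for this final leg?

Leg 1 (154°, 33 mi): east 33 sin 154° = 14.47, north 33 cos 154° = -29.66
Leg 2 (114°, 49 mi): east 49 sin 114° = 44.76, north 49 cos 114° = -19.93
Current position: (59.23, -49.59). Target: (6, -52). Remaining: Δeast = -53.23, Δnorth = -2.41.
Bearing = atan2(-53.23, -2.41) mod 360° = 267.41°; distance = √((-53.23)² + (-2.41)²) = 53.284 mi.

267°, 53.3 mi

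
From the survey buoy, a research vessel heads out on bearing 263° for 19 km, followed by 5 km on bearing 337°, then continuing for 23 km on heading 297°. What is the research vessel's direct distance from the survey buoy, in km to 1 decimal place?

43.2 km

Leg 1 (263°, 19 km): east 19 sin 263° = -18.86, north 19 cos 263° = -2.32
Leg 2 (337°, 5 km): east 5 sin 337° = -1.95, north 5 cos 337° = 4.60
Leg 3 (297°, 23 km): east 23 sin 297° = -20.49, north 23 cos 297° = 10.44
Net: -41.31 east, 12.73 north. Distance = √((-41.31)² + (12.73)²) = 43.222 km.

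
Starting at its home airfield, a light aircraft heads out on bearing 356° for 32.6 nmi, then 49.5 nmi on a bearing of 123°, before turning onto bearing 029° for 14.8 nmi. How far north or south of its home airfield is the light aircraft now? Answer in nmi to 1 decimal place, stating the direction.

Leg 1 (356°, 32.6 nmi): east 32.6 sin 356° = -2.27, north 32.6 cos 356° = 32.52
Leg 2 (123°, 49.5 nmi): east 49.5 sin 123° = 41.51, north 49.5 cos 123° = -26.96
Leg 3 (029°, 14.8 nmi): east 14.8 sin 29° = 7.18, north 14.8 cos 29° = 12.94
Net north component: 18.51 nmi.

18.5 nmi north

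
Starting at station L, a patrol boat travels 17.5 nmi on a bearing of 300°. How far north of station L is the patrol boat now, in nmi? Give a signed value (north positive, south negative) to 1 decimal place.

Leg 1 (300°, 17.5 nmi): east 17.5 sin 300° = -15.16, north 17.5 cos 300° = 8.75
Net north component: 8.75 nmi.

8.8 nmi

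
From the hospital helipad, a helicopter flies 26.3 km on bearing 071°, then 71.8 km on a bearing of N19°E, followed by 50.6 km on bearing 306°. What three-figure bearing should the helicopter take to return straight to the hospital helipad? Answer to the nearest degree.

Leg 1 (071°, 26.3 km): east 26.3 sin 71° = 24.87, north 26.3 cos 71° = 8.56
Leg 2 (N19°E, 71.8 km): east 71.8 sin 19° = 23.38, north 71.8 cos 19° = 67.89
Leg 3 (306°, 50.6 km): east 50.6 sin 306° = -40.94, north 50.6 cos 306° = 29.74
Net displacement: 7.31 east, 106.19 north. Direction back to start is (-7.31, -106.19): bearing = atan2(-7.31, -106.19) mod 360° = 183.94° ≈ 184°.

184°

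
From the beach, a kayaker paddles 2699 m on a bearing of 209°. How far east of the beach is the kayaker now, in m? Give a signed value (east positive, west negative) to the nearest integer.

Leg 1 (209°, 2699 m): east 2699 sin 209° = -1308.50, north 2699 cos 209° = -2360.60
Net east component: -1308.50 m.

-1309 m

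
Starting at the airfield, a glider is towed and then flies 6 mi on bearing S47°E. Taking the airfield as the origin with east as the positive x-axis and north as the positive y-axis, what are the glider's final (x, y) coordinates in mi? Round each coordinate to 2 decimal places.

Leg 1 (S47°E, 6 mi): east 6 sin 133° = 4.39, north 6 cos 133° = -4.09
Summing: 4.39 mi east, -4.09 mi north → (4.39, -4.09).

(4.39, -4.09)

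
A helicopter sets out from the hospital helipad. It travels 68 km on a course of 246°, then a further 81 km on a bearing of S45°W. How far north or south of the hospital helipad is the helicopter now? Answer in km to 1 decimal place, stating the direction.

84.9 km south

Leg 1 (246°, 68 km): east 68 sin 246° = -62.12, north 68 cos 246° = -27.66
Leg 2 (S45°W, 81 km): east 81 sin 225° = -57.28, north 81 cos 225° = -57.28
Net north component: -84.93 km.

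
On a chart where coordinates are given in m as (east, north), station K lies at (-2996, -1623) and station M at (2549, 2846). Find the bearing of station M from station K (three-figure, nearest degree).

051°

Δeast = 2549 − -2996 = 5545.00; Δnorth = 2846 − -1623 = 4469.00.
Bearing = atan2(Δeast, Δnorth) mod 360° = 51.13° ≈ 051°.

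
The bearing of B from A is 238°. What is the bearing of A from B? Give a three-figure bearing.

058°

Back-bearing = 238° − 180° = 058°.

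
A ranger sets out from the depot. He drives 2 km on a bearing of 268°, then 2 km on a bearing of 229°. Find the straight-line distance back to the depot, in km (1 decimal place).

Leg 1 (268°, 2 km): east 2 sin 268° = -2.00, north 2 cos 268° = -0.07
Leg 2 (229°, 2 km): east 2 sin 229° = -1.51, north 2 cos 229° = -1.31
Net: -3.51 east, -1.38 north. Distance = √((-3.51)² + (-1.38)²) = 3.771 km.

3.8 km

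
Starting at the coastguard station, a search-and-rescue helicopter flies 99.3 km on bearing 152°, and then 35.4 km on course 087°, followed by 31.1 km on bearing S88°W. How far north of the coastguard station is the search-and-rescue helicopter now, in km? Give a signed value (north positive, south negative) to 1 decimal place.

-86.9 km

Leg 1 (152°, 99.3 km): east 99.3 sin 152° = 46.62, north 99.3 cos 152° = -87.68
Leg 2 (087°, 35.4 km): east 35.4 sin 87° = 35.35, north 35.4 cos 87° = 1.85
Leg 3 (S88°W, 31.1 km): east 31.1 sin 268° = -31.08, north 31.1 cos 268° = -1.09
Net north component: -86.91 km.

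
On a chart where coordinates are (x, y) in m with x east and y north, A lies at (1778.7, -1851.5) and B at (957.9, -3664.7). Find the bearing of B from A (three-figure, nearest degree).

204°

Δeast = 957.9 − 1778.7 = -820.80; Δnorth = -3664.7 − -1851.5 = -1813.20.
Bearing = atan2(Δeast, Δnorth) mod 360° = 204.36° ≈ 204°.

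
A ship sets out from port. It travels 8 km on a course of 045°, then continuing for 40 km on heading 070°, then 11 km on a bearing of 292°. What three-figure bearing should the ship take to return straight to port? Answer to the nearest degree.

Leg 1 (045°, 8 km): east 8 sin 45° = 5.66, north 8 cos 45° = 5.66
Leg 2 (070°, 40 km): east 40 sin 70° = 37.59, north 40 cos 70° = 13.68
Leg 3 (292°, 11 km): east 11 sin 292° = -10.20, north 11 cos 292° = 4.12
Net displacement: 33.05 east, 23.46 north. Direction back to start is (-33.05, -23.46): bearing = atan2(-33.05, -23.46) mod 360° = 234.63° ≈ 235°.

235°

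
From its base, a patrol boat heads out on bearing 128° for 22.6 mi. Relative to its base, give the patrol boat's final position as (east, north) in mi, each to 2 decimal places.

Leg 1 (128°, 22.6 mi): east 22.6 sin 128° = 17.81, north 22.6 cos 128° = -13.91
Summing: 17.81 mi east, -13.91 mi north → (17.81, -13.91).

(17.81, -13.91)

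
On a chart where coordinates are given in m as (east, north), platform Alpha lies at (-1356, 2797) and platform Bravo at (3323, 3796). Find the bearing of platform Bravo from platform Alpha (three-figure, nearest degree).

Δeast = 3323 − -1356 = 4679.00; Δnorth = 3796 − 2797 = 999.00.
Bearing = atan2(Δeast, Δnorth) mod 360° = 77.95° ≈ 078°.

078°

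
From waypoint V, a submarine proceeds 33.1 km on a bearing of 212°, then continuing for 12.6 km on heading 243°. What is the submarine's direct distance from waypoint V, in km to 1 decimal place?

Leg 1 (212°, 33.1 km): east 33.1 sin 212° = -17.54, north 33.1 cos 212° = -28.07
Leg 2 (243°, 12.6 km): east 12.6 sin 243° = -11.23, north 12.6 cos 243° = -5.72
Net: -28.77 east, -33.79 north. Distance = √((-28.77)² + (-33.79)²) = 44.377 km.

44.4 km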